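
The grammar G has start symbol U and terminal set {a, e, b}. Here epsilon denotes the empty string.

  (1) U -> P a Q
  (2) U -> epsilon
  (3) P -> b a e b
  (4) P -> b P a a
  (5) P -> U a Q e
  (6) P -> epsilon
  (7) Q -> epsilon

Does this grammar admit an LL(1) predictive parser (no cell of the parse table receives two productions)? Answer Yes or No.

FIRST(U) = {epsilon, a, b}
FIRST(P) = {epsilon, a, b}
FIRST(Q) = {epsilon}
FOLLOW(U) = {$, a}
FOLLOW(P) = {a}
FOLLOW(Q) = {$, a, e}
Cell M[P, a] receives both P -> U a Q e and P -> epsilon — the grammar is not LL(1).

No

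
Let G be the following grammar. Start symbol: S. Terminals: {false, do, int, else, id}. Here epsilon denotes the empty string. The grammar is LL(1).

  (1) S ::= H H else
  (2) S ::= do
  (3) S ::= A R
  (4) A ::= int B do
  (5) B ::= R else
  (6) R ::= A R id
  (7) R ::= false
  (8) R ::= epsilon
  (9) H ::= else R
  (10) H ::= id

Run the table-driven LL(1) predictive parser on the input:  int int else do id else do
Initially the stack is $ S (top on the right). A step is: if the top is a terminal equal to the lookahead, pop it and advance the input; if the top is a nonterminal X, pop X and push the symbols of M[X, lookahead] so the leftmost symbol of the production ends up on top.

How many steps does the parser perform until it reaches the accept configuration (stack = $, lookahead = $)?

16

step 1: stack=$ S  input=int int else do id else do $  — expand S ::= A R
step 2: stack=$ R A  input=int int else do id else do $  — expand A ::= int B do
step 3: stack=$ R do B int  input=int int else do id else do $  — match int
step 4: stack=$ R do B  input=int else do id else do $  — expand B ::= R else
step 5: stack=$ R do else R  input=int else do id else do $  — expand R ::= A R id
step 6: stack=$ R do else id R A  input=int else do id else do $  — expand A ::= int B do
step 7: stack=$ R do else id R do B int  input=int else do id else do $  — match int
step 8: stack=$ R do else id R do B  input=else do id else do $  — expand B ::= R else
step 9: stack=$ R do else id R do else R  input=else do id else do $  — expand R ::= epsilon
step 10: stack=$ R do else id R do else  input=else do id else do $  — match else
step 11: stack=$ R do else id R do  input=do id else do $  — match do
step 12: stack=$ R do else id R  input=id else do $  — expand R ::= epsilon
step 13: stack=$ R do else id  input=id else do $  — match id
step 14: stack=$ R do else  input=else do $  — match else
step 15: stack=$ R do  input=do $  — match do
step 16: stack=$ R  input=$  — expand R ::= epsilon
Accept reached after 16 steps.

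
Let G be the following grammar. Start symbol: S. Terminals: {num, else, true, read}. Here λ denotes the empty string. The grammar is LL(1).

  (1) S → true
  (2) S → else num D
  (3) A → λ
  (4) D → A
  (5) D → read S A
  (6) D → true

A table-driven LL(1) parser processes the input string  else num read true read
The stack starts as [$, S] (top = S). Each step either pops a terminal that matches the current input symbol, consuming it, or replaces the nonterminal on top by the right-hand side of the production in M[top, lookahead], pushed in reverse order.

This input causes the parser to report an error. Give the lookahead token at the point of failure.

step 1: stack=$ S  input=else num read true read $  — expand S → else num D
step 2: stack=$ D num else  input=else num read true read $  — match else
step 3: stack=$ D num  input=num read true read $  — match num
step 4: stack=$ D  input=read true read $  — expand D → read S A
step 5: stack=$ A S read  input=read true read $  — match read
step 6: stack=$ A S  input=true read $  — expand S → true
step 7: stack=$ A true  input=true read $  — match true
step 8: stack=$ A  input=read $  — error: M[A, read] is empty

read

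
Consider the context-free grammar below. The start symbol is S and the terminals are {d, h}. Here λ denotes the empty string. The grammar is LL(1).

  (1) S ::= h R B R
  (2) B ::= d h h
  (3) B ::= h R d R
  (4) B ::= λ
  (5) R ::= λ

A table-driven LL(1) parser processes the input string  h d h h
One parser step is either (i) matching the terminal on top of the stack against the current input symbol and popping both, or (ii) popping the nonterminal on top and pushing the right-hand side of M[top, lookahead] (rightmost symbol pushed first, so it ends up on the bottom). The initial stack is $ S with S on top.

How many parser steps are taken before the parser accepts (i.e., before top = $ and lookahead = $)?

8

step 1: stack=$ S  input=h d h h $  — expand S ::= h R B R
step 2: stack=$ R B R h  input=h d h h $  — match h
step 3: stack=$ R B R  input=d h h $  — expand R ::= λ
step 4: stack=$ R B  input=d h h $  — expand B ::= d h h
step 5: stack=$ R h h d  input=d h h $  — match d
step 6: stack=$ R h h  input=h h $  — match h
step 7: stack=$ R h  input=h $  — match h
step 8: stack=$ R  input=$  — expand R ::= λ
Accept reached after 8 steps.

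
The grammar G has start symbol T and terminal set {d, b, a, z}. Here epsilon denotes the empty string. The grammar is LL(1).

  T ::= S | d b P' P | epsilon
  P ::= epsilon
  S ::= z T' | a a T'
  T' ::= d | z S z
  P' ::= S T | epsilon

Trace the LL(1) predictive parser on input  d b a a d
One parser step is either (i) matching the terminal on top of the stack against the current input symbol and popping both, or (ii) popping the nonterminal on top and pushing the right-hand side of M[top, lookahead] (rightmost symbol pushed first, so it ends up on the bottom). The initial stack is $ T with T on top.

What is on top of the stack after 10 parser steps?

step 1: stack=$ T  input=d b a a d $  — expand T ::= d b P' P
step 2: stack=$ P P' b d  input=d b a a d $  — match d
step 3: stack=$ P P' b  input=b a a d $  — match b
step 4: stack=$ P P'  input=a a d $  — expand P' ::= S T
step 5: stack=$ P T S  input=a a d $  — expand S ::= a a T'
step 6: stack=$ P T T' a a  input=a a d $  — match a
step 7: stack=$ P T T' a  input=a d $  — match a
step 8: stack=$ P T T'  input=d $  — expand T' ::= d
step 9: stack=$ P T d  input=d $  — match d
step 10: stack=$ P T  input=$  — expand T ::= epsilon
Stack after step 10: $ P (top = P).

P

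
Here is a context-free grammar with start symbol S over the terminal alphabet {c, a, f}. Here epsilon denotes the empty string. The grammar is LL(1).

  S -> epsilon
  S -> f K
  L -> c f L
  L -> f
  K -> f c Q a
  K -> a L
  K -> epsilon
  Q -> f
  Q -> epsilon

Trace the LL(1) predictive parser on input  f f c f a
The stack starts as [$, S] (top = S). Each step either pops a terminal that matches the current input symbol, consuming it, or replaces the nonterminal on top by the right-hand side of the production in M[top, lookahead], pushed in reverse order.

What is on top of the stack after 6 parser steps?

f

     Stack      Input        Action
  1  $ S        f f c f a $  expand S -> f K
  2  $ K f      f f c f a $  match f
  3  $ K        f c f a $    expand K -> f c Q a
  4  $ a Q c f  f c f a $    match f
  5  $ a Q c    c f a $      match c
  6  $ a Q      f a $        expand Q -> f
Stack after step 6: $ a f (top = f).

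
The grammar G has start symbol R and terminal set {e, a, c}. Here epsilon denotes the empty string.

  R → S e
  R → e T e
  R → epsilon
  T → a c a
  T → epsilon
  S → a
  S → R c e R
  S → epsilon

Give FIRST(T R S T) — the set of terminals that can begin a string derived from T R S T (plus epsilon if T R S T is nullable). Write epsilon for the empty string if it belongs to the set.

{epsilon, a, c, e}

FIRST(T): from T→a c a we get {a}; from T→epsilon we get {epsilon}. So FIRST(T) = {epsilon, a}.
FIRST(R): from R→S e we get {a, c, e}; from R→e T e we get {e}; from R→epsilon we get {epsilon}. So FIRST(R) = {epsilon, a, c, e}.
FIRST(S): from S→a we get {a}; from S→R c e R we get {a, c, e}; from S→epsilon we get {epsilon}. So FIRST(S) = {epsilon, a, c, e}.
FIRST(T R S T): take FIRST of each symbol in turn, carrying on past any symbol whose FIRST contains epsilon; result {epsilon, a, c, e}.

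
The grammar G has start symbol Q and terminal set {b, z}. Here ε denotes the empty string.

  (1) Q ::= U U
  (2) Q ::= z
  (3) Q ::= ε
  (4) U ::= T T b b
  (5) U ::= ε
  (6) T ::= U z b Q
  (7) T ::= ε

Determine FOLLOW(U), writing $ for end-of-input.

{$, b, z}

FIRST(Q) = {ε, b, z}  (via U U)
FIRST(U) = {ε, b, z}  (via T T b b)
FIRST(T) = {ε, b, z}  (via U z b Q)
FOLLOW(Q) includes $ since Q is the start symbol.
FOLLOW(T): in U::=T T b b (occurrence 1), T is followed by T b b with FIRST {b, z}; in U::=T T b b (occurrence 2), T is followed by b b with FIRST {b}. Thus FOLLOW(T) = {b, z}.
FOLLOW(Q): in T::=U z b Q, the suffix after Q is empty, so FOLLOW(Q) ⊇ FOLLOW(T) = {b, z}. Thus FOLLOW(Q) = {$, b, z}.
FOLLOW(U): in Q::=U U (occurrence 1), U is followed by U with FIRST {ε, b, z}; in Q::=U U (occurrence 1), the suffix after U is nullable, so FOLLOW(U) ⊇ FOLLOW(Q) = {$, b, z}; in Q::=U U (occurrence 2), the suffix after U is empty, so FOLLOW(U) ⊇ FOLLOW(Q) = {$, b, z}; in T::=U z b Q, U is followed by z b Q with FIRST {z}. Thus FOLLOW(U) = {$, b, z}.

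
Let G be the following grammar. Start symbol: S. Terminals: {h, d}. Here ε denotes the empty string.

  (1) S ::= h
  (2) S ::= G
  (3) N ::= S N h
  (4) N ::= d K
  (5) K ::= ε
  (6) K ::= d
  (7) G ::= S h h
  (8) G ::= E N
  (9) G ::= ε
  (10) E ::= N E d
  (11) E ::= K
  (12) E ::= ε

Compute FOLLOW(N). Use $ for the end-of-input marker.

FIRST(K) = {ε, d}
FIRST(S) = {ε, d, h}  (via G)
FIRST(N) = {d, h}  (via S N h)
FIRST(E) = {ε, d, h}  (via N E d, K)
FIRST(G) = {ε, d, h}  (via S h h, E N)
FOLLOW(S) includes $ since S is the start symbol.
FOLLOW(S): in N::=S N h, S is followed by N h with FIRST {d, h}; in G::=S h h, S is followed by h h with FIRST {h}. Thus FOLLOW(S) = {$, d, h}.
FOLLOW(G): in S::=G, the suffix after G is empty, so FOLLOW(G) ⊇ FOLLOW(S) = {$, d, h}. Thus FOLLOW(G) = {$, d, h}.
FOLLOW(N): in N::=S N h, N is followed by h with FIRST {h}; in G::=E N, the suffix after N is empty, so FOLLOW(N) ⊇ FOLLOW(G) = {$, d, h}; in E::=N E d, N is followed by E d with FIRST {d, h}. Thus FOLLOW(N) = {$, d, h}.
FOLLOW(E): in G::=E N, E is followed by N with FIRST {d, h}; in E::=N E d, E is followed by d with FIRST {d}. Thus FOLLOW(E) = {d, h}.
FOLLOW(K): in N::=d K, the suffix after K is empty, so FOLLOW(K) ⊇ FOLLOW(N) = {$, d, h}; in E::=K, the suffix after K is empty, so FOLLOW(K) ⊇ FOLLOW(E) = {d, h}. Thus FOLLOW(K) = {$, d, h}.

{$, d, h}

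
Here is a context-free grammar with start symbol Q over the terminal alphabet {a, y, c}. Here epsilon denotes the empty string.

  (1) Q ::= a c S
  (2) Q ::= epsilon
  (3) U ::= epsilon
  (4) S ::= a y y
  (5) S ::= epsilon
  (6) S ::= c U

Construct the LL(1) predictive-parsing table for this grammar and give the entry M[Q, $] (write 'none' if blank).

Q ::= epsilon

FIRST(Q) = {epsilon, a}
FIRST(U) = {epsilon}
FIRST(S) = {epsilon, a, c}
FOLLOW(Q) includes $ since Q is the start symbol.
FOLLOW(Q): Q appears on no right-hand side. Thus FOLLOW(Q) = {$}.
For Q ::= a c S: FIRST(a c S) = {a}, so it goes in M[Q, t] for t ∈ {a}.
For Q ::= epsilon: FIRST(epsilon) = {epsilon}, so it goes in M[Q, t] for t ∈ {}; since epsilon ∈ FIRST, also for every t ∈ FOLLOW(Q) = {$}.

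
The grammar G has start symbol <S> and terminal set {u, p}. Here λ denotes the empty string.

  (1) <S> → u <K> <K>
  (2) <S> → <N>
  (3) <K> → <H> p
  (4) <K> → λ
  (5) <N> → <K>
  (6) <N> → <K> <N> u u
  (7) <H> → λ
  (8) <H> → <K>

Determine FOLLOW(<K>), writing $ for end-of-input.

FIRST(<S>) = {λ, p, u}  (via <N>)
FIRST(<K>) = {λ, p}  (via <H> p)
FIRST(<N>) = {λ, p, u}  (via <K>, <K> <N> u u)
FIRST(<H>) = {λ, p}  (via <K>)
FOLLOW(<S>) includes $ since <S> is the start symbol.
FOLLOW(<S>): <S> appears on no right-hand side. Thus FOLLOW(<S>) = {$}.
FOLLOW(<N>): in <S>→<N>, the suffix after <N> is empty, so FOLLOW(<N>) ⊇ FOLLOW(<S>) = {$}; in <N>→<K> <N> u u, <N> is followed by u u with FIRST {u}. Thus FOLLOW(<N>) = {$, u}.
FOLLOW(<H>): in <K>→<H> p, <H> is followed by p with FIRST {p}. Thus FOLLOW(<H>) = {p}.
FOLLOW(<K>): in <S>→u <K> <K> (occurrence 1), <K> is followed by <K> with FIRST {λ, p}; in <S>→u <K> <K> (occurrence 1), the suffix after <K> is nullable, so FOLLOW(<K>) ⊇ FOLLOW(<S>) = {$}; in <S>→u <K> <K> (occurrence 2), the suffix after <K> is empty, so FOLLOW(<K>) ⊇ FOLLOW(<S>) = {$}; in <N>→<K>, the suffix after <K> is empty, so FOLLOW(<K>) ⊇ FOLLOW(<N>) = {$, u}; in <N>→<K> <N> u u, <K> is followed by <N> u u with FIRST {p, u}; in <H>→<K>, the suffix after <K> is empty, so FOLLOW(<K>) ⊇ FOLLOW(<H>) = {p}. Thus FOLLOW(<K>) = {$, p, u}.

{$, p, u}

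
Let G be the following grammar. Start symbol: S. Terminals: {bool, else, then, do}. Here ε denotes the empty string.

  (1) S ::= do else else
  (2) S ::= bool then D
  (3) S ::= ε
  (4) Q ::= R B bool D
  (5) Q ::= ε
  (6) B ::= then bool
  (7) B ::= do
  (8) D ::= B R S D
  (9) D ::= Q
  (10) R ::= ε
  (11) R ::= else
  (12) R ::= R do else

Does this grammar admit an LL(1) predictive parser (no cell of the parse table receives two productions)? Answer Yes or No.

No

FIRST(S) = {ε, bool, do}
FIRST(Q) = {ε, do, else, then}
FIRST(B) = {do, then}
FIRST(D) = {ε, do, else, then}
FIRST(R) = {ε, do, else}
FOLLOW(S) = {$, do, else, then}
FOLLOW(Q) = {$, do, else, then}
FOLLOW(B) = {$, bool, do, else, then}
FOLLOW(D) = {$, do, else, then}
FOLLOW(R) = {$, bool, do, else, then}
Cell M[D, do] receives both D ::= B R S D and D ::= Q — the grammar is not LL(1).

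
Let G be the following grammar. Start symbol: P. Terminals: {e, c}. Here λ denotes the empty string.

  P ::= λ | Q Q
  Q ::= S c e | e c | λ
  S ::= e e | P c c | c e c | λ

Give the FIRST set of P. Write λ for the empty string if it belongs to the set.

FIRST(P) = {λ, c, e}  (via Q Q)
FIRST(S) = {λ, c, e}  (via P c c)
FIRST(Q) = {λ, c, e}  (via S c e)

{λ, c, e}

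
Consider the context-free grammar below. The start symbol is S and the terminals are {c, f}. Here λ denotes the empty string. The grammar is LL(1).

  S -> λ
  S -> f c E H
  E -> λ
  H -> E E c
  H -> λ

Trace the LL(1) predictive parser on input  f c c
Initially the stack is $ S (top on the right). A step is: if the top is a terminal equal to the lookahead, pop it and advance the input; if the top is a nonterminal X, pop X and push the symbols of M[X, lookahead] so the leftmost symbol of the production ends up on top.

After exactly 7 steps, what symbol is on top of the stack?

c

     Stack      Input    Action
  1  $ S        f c c $  expand S -> f c E H
  2  $ H E c f  f c c $  match f
  3  $ H E c    c c $    match c
  4  $ H E      c $      expand E -> λ
  5  $ H        c $      expand H -> E E c
  6  $ c E E    c $      expand E -> λ
  7  $ c E      c $      expand E -> λ
Stack after step 7: $ c (top = c).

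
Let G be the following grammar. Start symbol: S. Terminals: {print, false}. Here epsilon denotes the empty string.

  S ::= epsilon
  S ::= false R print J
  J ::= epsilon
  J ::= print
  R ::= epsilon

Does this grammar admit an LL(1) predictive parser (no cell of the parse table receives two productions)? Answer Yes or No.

FIRST(S) = {epsilon, false}
FIRST(J) = {epsilon, print}
FIRST(R) = {epsilon}
FOLLOW(S) = {$}
FOLLOW(J) = {$}
FOLLOW(R) = {print}
Each cell of M receives at most one production.

Yes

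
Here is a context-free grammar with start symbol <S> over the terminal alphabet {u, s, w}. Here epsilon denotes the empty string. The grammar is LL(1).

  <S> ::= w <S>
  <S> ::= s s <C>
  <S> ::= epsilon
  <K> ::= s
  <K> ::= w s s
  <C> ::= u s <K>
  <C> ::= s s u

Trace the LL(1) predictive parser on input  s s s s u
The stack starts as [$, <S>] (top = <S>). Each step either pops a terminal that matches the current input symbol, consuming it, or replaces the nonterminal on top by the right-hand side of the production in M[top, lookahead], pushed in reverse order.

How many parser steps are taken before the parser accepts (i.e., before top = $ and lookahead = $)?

     Stack      Input        Action
  1  $ <S>      s s s s u $  expand <S> ::= s s <C>
  2  $ <C> s s  s s s s u $  match s
  3  $ <C> s    s s s u $    match s
  4  $ <C>      s s u $      expand <C> ::= s s u
  5  $ u s s    s s u $      match s
  6  $ u s      s u $        match s
  7  $ u        u $          match u
Accept reached after 7 steps.

7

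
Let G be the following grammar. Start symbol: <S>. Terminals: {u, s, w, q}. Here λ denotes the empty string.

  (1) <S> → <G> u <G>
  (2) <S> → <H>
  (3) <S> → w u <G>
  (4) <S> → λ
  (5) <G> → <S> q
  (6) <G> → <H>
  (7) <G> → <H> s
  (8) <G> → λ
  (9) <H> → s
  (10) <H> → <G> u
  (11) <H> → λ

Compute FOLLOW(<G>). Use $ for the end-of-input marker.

FIRST(<S>) = {λ, q, s, u, w}  (via <G> u <G>, <H>)
FIRST(<G>) = {λ, q, s, u, w}  (via <S> q, <H>, <H> s)
FIRST(<H>) = {λ, q, s, u, w}  (via <G> u)
FOLLOW(<S>) includes $ since <S> is the start symbol.
FOLLOW(<S>): in <G>→<S> q, <S> is followed by q with FIRST {q}. Thus FOLLOW(<S>) = {$, q}.
FOLLOW(<G>): in <S>→<G> u <G> (occurrence 1), <G> is followed by u <G> with FIRST {u}; in <S>→<G> u <G> (occurrence 2), the suffix after <G> is empty, so FOLLOW(<G>) ⊇ FOLLOW(<S>) = {$, q}; in <S>→w u <G>, the suffix after <G> is empty, so FOLLOW(<G>) ⊇ FOLLOW(<S>) = {$, q}; in <H>→<G> u, <G> is followed by u with FIRST {u}. Thus FOLLOW(<G>) = {$, q, u}.
FOLLOW(<H>): in <S>→<H>, the suffix after <H> is empty, so FOLLOW(<H>) ⊇ FOLLOW(<S>) = {$, q}; in <G>→<H>, the suffix after <H> is empty, so FOLLOW(<H>) ⊇ FOLLOW(<G>) = {$, q, u}; in <G>→<H> s, <H> is followed by s with FIRST {s}. Thus FOLLOW(<H>) = {$, q, s, u}.

{$, q, u}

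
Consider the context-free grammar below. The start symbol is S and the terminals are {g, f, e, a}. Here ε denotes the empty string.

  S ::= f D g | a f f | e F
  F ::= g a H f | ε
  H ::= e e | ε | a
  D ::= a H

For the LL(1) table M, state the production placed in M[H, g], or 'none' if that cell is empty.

FIRST(S) = {a, e, f}
FIRST(F) = {ε, g}
FIRST(H) = {ε, a, e}
FIRST(D) = {a}
FOLLOW(S) includes $ since S is the start symbol.
FOLLOW(D): in S::=f D g, D is followed by g with FIRST {g}. Thus FOLLOW(D) = {g}.
FOLLOW(H): in F::=g a H f, H is followed by f with FIRST {f}; in D::=a H, the suffix after H is empty, so FOLLOW(H) ⊇ FOLLOW(D) = {g}. Thus FOLLOW(H) = {f, g}.
For H ::= e e: FIRST(e e) = {e}, so it goes in M[H, t] for t ∈ {e}.
For H ::= ε: FIRST(ε) = {ε}, so it goes in M[H, t] for t ∈ {}; since ε ∈ FIRST, also for every t ∈ FOLLOW(H) = {f, g}.
For H ::= a: FIRST(a) = {a}, so it goes in M[H, t] for t ∈ {a}.

H ::= ε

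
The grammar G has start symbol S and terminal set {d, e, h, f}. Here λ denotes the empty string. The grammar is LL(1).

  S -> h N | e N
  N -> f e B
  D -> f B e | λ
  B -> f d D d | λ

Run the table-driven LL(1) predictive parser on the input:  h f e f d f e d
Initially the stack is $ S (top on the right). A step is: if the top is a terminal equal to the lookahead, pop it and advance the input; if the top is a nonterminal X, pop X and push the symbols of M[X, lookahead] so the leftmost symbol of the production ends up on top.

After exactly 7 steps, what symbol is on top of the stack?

     Stack      Input              Action
  1  $ S        h f e f d f e d $  expand S -> h N
  2  $ N h      h f e f d f e d $  match h
  3  $ N        f e f d f e d $    expand N -> f e B
  4  $ B e f    f e f d f e d $    match f
  5  $ B e      e f d f e d $      match e
  6  $ B        f d f e d $        expand B -> f d D d
  7  $ d D d f  f d f e d $        match f
Stack after step 7: $ d D d (top = d).

d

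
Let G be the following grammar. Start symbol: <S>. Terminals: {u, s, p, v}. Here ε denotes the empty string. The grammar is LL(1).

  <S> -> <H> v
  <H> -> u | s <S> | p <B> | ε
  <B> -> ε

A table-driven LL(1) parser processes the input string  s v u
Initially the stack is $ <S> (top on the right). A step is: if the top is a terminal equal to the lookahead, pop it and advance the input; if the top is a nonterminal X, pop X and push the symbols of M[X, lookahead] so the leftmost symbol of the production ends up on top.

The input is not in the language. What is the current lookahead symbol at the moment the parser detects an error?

step 1: stack=$ <S>  input=s v u $  — expand <S> -> <H> v
step 2: stack=$ v <H>  input=s v u $  — expand <H> -> s <S>
step 3: stack=$ v <S> s  input=s v u $  — match s
step 4: stack=$ v <S>  input=v u $  — expand <S> -> <H> v
step 5: stack=$ v v <H>  input=v u $  — expand <H> -> ε
step 6: stack=$ v v  input=v u $  — match v
step 7: stack=$ v  input=u $  — error: top is terminal v but lookahead is u

u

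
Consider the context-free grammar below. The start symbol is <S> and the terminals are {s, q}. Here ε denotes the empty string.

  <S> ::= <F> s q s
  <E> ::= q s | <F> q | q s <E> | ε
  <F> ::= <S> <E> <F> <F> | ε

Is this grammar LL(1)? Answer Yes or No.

No

FIRST(<S>) = {s}
FIRST(<E>) = {ε, q, s}
FIRST(<F>) = {ε, s}
FOLLOW(<S>) = {$, q, s}
FOLLOW(<E>) = {q, s}
FOLLOW(<F>) = {q, s}
Cell M[<E>, q] receives both <E> ::= q s and <E> ::= <F> q and <E> ::= q s <E> and <E> ::= ε — the grammar is not LL(1).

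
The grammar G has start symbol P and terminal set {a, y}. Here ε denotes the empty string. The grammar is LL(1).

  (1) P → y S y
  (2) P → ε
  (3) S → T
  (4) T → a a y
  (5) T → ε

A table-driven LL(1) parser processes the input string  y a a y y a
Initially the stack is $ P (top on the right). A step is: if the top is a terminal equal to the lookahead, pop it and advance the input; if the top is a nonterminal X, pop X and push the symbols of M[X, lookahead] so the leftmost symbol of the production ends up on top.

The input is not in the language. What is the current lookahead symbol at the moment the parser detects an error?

     Stack      Input          Action
  1  $ P        y a a y y a $  expand P → y S y
  2  $ y S y    y a a y y a $  match y
  3  $ y S      a a y y a $    expand S → T
  4  $ y T      a a y y a $    expand T → a a y
  5  $ y y a a  a a y y a $    match a
  6  $ y y a    a y y a $      match a
  7  $ y y      y y a $        match y
  8  $ y        y a $          match y
  9  $          a $            error: stack empty but input remains

a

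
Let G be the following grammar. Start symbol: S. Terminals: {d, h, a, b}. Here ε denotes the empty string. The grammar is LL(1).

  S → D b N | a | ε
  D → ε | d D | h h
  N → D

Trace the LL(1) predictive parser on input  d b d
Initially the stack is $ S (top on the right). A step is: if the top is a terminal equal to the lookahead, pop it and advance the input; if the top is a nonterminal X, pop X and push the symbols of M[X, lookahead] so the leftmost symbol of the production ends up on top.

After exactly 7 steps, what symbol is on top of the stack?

d

     Stack      Input    Action
  1  $ S        d b d $  expand S → D b N
  2  $ N b D    d b d $  expand D → d D
  3  $ N b D d  d b d $  match d
  4  $ N b D    b d $    expand D → ε
  5  $ N b      b d $    match b
  6  $ N        d $      expand N → D
  7  $ D        d $      expand D → d D
Stack after step 7: $ D d (top = d).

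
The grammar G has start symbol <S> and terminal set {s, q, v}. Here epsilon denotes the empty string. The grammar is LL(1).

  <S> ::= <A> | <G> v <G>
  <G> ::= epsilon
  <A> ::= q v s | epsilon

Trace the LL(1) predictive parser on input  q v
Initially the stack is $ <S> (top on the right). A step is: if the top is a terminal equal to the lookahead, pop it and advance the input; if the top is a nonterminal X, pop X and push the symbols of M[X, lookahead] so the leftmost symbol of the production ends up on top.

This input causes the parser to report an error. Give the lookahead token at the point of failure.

$

     Stack    Input  Action
  1  $ <S>    q v $  expand <S> ::= <A>
  2  $ <A>    q v $  expand <A> ::= q v s
  3  $ s v q  q v $  match q
  4  $ s v    v $    match v
  5  $ s      $      error: top is terminal s but lookahead is $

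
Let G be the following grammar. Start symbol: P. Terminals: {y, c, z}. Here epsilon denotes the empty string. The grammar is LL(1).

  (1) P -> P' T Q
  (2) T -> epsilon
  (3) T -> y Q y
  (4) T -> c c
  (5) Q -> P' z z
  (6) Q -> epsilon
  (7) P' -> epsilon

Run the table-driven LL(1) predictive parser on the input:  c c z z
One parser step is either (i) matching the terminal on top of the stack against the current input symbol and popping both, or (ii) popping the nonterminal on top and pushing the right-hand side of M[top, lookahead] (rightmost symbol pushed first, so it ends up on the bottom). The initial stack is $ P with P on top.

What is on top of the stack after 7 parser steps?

     Stack     Input      Action
  1  $ P       c c z z $  expand P -> P' T Q
  2  $ Q T P'  c c z z $  expand P' -> epsilon
  3  $ Q T     c c z z $  expand T -> c c
  4  $ Q c c   c c z z $  match c
  5  $ Q c     c z z $    match c
  6  $ Q       z z $      expand Q -> P' z z
  7  $ z z P'  z z $      expand P' -> epsilon
Stack after step 7: $ z z (top = z).

z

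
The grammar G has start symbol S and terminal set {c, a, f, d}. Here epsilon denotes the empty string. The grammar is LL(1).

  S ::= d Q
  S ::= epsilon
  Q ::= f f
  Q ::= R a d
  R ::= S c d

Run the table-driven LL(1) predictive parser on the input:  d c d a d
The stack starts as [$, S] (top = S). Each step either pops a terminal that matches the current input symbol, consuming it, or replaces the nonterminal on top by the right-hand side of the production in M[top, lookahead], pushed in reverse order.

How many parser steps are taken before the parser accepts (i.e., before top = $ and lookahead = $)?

step 1: stack=$ S  input=d c d a d $  — expand S ::= d Q
step 2: stack=$ Q d  input=d c d a d $  — match d
step 3: stack=$ Q  input=c d a d $  — expand Q ::= R a d
step 4: stack=$ d a R  input=c d a d $  — expand R ::= S c d
step 5: stack=$ d a d c S  input=c d a d $  — expand S ::= epsilon
step 6: stack=$ d a d c  input=c d a d $  — match c
step 7: stack=$ d a d  input=d a d $  — match d
step 8: stack=$ d a  input=a d $  — match a
step 9: stack=$ d  input=d $  — match d
Accept reached after 9 steps.

9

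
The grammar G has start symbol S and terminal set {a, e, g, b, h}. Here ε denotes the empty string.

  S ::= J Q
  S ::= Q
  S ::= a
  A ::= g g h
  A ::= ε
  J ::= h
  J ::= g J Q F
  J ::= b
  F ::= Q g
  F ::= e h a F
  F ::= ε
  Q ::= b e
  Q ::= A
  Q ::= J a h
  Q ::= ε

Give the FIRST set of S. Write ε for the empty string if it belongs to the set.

{ε, a, b, g, h}

FIRST(A): from A::=g g h we get {g}; from A::=ε we get {ε}. So FIRST(A) = {ε, g}.
FIRST(J): from J::=h we get {h}; from J::=g J Q F we get {g}; from J::=b we get {b}. So FIRST(J) = {b, g, h}.
FIRST(Q): from Q::=b e we get {b}; from Q::=A we get {ε, g}; from Q::=J a h we get {b, g, h}; from Q::=ε we get {ε}. So FIRST(Q) = {ε, b, g, h}.
FIRST(S): from S::=J Q we get {b, g, h}; from S::=Q we get {ε, b, g, h}; from S::=a we get {a}. So FIRST(S) = {ε, a, b, g, h}.
FIRST(F): from F::=Q g we get {b, g, h}; from F::=e h a F we get {e}; from F::=ε we get {ε}. So FIRST(F) = {ε, b, e, g, h}.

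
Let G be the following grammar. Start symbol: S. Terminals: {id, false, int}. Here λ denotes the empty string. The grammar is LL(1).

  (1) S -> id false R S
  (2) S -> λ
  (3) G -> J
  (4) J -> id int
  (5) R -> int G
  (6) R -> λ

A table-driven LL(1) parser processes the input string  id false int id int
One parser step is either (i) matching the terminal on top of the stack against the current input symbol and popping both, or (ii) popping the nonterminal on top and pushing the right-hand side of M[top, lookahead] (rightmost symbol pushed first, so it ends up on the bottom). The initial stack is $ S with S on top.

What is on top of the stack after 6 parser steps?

     Stack           Input                  Action
  1  $ S             id false int id int $  expand S -> id false R S
  2  $ S R false id  id false int id int $  match id
  3  $ S R false     false int id int $     match false
  4  $ S R           int id int $           expand R -> int G
  5  $ S G int       int id int $           match int
  6  $ S G           id int $               expand G -> J
Stack after step 6: $ S J (top = J).

J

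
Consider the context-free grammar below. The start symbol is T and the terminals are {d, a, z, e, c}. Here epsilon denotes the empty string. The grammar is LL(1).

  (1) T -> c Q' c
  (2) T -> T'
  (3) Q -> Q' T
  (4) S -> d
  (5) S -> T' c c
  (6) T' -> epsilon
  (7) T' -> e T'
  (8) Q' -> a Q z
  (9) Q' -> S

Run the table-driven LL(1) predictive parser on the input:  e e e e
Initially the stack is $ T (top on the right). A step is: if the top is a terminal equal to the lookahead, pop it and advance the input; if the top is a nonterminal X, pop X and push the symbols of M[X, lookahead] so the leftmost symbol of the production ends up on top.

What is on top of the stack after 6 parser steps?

e

step 1: stack=$ T  input=e e e e $  — expand T -> T'
step 2: stack=$ T'  input=e e e e $  — expand T' -> e T'
step 3: stack=$ T' e  input=e e e e $  — match e
step 4: stack=$ T'  input=e e e $  — expand T' -> e T'
step 5: stack=$ T' e  input=e e e $  — match e
step 6: stack=$ T'  input=e e $  — expand T' -> e T'
Stack after step 6: $ T' e (top = e).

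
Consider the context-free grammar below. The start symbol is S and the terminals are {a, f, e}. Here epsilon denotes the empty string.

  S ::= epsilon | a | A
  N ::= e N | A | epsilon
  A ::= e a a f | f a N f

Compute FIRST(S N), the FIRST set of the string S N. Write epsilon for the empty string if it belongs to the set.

FIRST(A) = {e, f}
FIRST(S) = {epsilon, a, e, f}  (via A)
FIRST(N) = {epsilon, e, f}  (via A)
FIRST(S N): take FIRST of each symbol in turn, carrying on past any symbol whose FIRST contains epsilon; result {epsilon, a, e, f}.

{epsilon, a, e, f}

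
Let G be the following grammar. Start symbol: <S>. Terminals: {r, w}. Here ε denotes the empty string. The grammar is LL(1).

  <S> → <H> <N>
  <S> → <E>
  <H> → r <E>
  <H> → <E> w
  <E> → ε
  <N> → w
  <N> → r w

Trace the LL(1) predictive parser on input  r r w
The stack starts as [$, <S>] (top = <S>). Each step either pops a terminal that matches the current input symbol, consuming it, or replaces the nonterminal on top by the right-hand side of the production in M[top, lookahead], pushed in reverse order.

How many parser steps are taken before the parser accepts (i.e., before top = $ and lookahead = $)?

7

     Stack        Input    Action
  1  $ <S>        r r w $  expand <S> → <H> <N>
  2  $ <N> <H>    r r w $  expand <H> → r <E>
  3  $ <N> <E> r  r r w $  match r
  4  $ <N> <E>    r w $    expand <E> → ε
  5  $ <N>        r w $    expand <N> → r w
  6  $ w r        r w $    match r
  7  $ w          w $      match w
Accept reached after 7 steps.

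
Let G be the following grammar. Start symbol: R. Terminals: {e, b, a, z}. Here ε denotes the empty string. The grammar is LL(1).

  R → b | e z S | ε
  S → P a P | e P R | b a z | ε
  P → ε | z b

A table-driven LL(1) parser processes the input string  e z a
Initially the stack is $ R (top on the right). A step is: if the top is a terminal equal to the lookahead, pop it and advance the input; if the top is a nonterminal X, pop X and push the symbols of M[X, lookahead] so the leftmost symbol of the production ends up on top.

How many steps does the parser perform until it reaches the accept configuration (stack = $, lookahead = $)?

7

     Stack    Input    Action
  1  $ R      e z a $  expand R → e z S
  2  $ S z e  e z a $  match e
  3  $ S z    z a $    match z
  4  $ S      a $      expand S → P a P
  5  $ P a P  a $      expand P → ε
  6  $ P a    a $      match a
  7  $ P      $        expand P → ε
Accept reached after 7 steps.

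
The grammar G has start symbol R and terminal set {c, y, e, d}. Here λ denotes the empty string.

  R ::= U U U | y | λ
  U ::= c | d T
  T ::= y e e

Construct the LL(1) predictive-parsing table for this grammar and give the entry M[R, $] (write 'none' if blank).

FIRST(U): from U::=c we get {c}; from U::=d T we get {d}. So FIRST(U) = {c, d}.
FIRST(T): from T::=y e e we get {y}. So FIRST(T) = {y}.
FIRST(R): from R::=U U U we get {c, d}; from R::=y we get {y}; from R::=λ we get {λ}. So FIRST(R) = {λ, c, d, y}.
FOLLOW(R) includes $ since R is the start symbol.
FOLLOW(R): R appears on no right-hand side. Thus FOLLOW(R) = {$}.
For R ::= U U U: FIRST(U U U) = {c, d}, so it goes in M[R, t] for t ∈ {c, d}.
For R ::= y: FIRST(y) = {y}, so it goes in M[R, t] for t ∈ {y}.
For R ::= λ: FIRST(λ) = {λ}, so it goes in M[R, t] for t ∈ {}; since λ ∈ FIRST, also for every t ∈ FOLLOW(R) = {$}.

R ::= λ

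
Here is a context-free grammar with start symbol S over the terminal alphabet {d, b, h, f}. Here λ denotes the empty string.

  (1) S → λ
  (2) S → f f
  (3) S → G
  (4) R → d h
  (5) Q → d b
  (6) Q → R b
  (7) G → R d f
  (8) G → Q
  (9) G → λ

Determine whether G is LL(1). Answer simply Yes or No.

FIRST(S) = {λ, d, f}
FIRST(R) = {d}
FIRST(Q) = {d}
FIRST(G) = {λ, d}
FOLLOW(S) = {$}
FOLLOW(R) = {b, d}
FOLLOW(Q) = {$}
FOLLOW(G) = {$}
Cell M[G, d] receives both G → R d f and G → Q — the grammar is not LL(1).

No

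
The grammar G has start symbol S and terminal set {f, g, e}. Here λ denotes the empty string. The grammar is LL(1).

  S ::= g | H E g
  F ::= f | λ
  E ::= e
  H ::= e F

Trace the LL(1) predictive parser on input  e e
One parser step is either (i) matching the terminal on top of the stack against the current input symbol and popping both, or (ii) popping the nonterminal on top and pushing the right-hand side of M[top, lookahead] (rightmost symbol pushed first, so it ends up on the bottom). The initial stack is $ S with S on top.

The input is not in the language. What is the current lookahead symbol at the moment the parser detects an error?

     Stack      Input  Action
  1  $ S        e e $  expand S ::= H E g
  2  $ g E H    e e $  expand H ::= e F
  3  $ g E F e  e e $  match e
  4  $ g E F    e $    expand F ::= λ
  5  $ g E      e $    expand E ::= e
  6  $ g e      e $    match e
  7  $ g        $      error: top is terminal g but lookahead is $

$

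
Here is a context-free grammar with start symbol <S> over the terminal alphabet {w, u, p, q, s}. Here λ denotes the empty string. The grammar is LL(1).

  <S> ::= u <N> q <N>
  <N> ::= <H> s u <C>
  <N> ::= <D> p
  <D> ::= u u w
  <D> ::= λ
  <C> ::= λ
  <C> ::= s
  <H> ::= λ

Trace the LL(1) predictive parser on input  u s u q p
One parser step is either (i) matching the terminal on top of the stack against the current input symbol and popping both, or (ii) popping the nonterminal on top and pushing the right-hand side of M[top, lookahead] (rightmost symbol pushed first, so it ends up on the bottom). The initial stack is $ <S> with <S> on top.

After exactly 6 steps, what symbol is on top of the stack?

<C>

     Stack                Input        Action
  1  $ <S>                u s u q p $  expand <S> ::= u <N> q <N>
  2  $ <N> q <N> u        u s u q p $  match u
  3  $ <N> q <N>          s u q p $    expand <N> ::= <H> s u <C>
  4  $ <N> q <C> u s <H>  s u q p $    expand <H> ::= λ
  5  $ <N> q <C> u s      s u q p $    match s
  6  $ <N> q <C> u        u q p $      match u
Stack after step 6: $ <N> q <C> (top = <C>).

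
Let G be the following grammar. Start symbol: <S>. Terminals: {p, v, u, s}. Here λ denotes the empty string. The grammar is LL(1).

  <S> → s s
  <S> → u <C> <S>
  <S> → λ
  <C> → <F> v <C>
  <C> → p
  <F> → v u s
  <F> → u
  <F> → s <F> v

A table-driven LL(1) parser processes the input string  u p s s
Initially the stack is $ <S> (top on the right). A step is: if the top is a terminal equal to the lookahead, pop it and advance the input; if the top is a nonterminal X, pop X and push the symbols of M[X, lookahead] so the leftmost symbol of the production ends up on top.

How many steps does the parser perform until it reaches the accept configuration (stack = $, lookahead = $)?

     Stack        Input      Action
  1  $ <S>        u p s s $  expand <S> → u <C> <S>
  2  $ <S> <C> u  u p s s $  match u
  3  $ <S> <C>    p s s $    expand <C> → p
  4  $ <S> p      p s s $    match p
  5  $ <S>        s s $      expand <S> → s s
  6  $ s s        s s $      match s
  7  $ s          s $        match s
Accept reached after 7 steps.

7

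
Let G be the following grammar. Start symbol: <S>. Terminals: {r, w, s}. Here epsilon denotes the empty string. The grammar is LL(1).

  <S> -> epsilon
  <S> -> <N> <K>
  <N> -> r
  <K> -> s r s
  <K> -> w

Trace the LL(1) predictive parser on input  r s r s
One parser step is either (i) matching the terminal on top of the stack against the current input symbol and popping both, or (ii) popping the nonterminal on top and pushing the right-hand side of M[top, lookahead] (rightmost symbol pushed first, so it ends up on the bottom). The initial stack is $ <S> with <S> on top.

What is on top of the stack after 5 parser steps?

step 1: stack=$ <S>  input=r s r s $  — expand <S> -> <N> <K>
step 2: stack=$ <K> <N>  input=r s r s $  — expand <N> -> r
step 3: stack=$ <K> r  input=r s r s $  — match r
step 4: stack=$ <K>  input=s r s $  — expand <K> -> s r s
step 5: stack=$ s r s  input=s r s $  — match s
Stack after step 5: $ s r (top = r).

r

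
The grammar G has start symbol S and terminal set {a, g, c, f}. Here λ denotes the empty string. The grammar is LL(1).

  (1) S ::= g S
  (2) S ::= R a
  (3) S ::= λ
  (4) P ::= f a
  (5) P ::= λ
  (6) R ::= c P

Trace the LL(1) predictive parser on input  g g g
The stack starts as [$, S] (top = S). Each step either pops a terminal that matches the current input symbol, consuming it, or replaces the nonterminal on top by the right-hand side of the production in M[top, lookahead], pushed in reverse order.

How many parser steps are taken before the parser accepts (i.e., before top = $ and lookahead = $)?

7

step 1: stack=$ S  input=g g g $  — expand S ::= g S
step 2: stack=$ S g  input=g g g $  — match g
step 3: stack=$ S  input=g g $  — expand S ::= g S
step 4: stack=$ S g  input=g g $  — match g
step 5: stack=$ S  input=g $  — expand S ::= g S
step 6: stack=$ S g  input=g $  — match g
step 7: stack=$ S  input=$  — expand S ::= λ
Accept reached after 7 steps.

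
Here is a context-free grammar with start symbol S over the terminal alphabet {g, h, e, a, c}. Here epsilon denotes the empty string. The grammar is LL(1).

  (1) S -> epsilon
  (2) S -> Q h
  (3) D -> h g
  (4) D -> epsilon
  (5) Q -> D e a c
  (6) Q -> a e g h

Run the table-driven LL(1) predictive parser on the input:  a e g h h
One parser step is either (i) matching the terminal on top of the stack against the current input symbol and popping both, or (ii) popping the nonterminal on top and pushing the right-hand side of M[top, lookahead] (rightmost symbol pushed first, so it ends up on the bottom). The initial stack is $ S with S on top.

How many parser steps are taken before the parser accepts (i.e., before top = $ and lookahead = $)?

step 1: stack=$ S  input=a e g h h $  — expand S -> Q h
step 2: stack=$ h Q  input=a e g h h $  — expand Q -> a e g h
step 3: stack=$ h h g e a  input=a e g h h $  — match a
step 4: stack=$ h h g e  input=e g h h $  — match e
step 5: stack=$ h h g  input=g h h $  — match g
step 6: stack=$ h h  input=h h $  — match h
step 7: stack=$ h  input=h $  — match h
Accept reached after 7 steps.

7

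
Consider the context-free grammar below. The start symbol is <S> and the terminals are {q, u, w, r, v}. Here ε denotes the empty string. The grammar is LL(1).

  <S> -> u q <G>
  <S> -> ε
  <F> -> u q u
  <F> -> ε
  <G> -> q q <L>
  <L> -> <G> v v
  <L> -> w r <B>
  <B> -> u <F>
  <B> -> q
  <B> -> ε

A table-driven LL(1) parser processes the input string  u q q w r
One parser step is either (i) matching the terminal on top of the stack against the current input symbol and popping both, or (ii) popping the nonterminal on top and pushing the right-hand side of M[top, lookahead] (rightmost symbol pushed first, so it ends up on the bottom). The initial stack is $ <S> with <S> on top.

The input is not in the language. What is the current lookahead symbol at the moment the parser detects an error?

step 1: stack=$ <S>  input=u q q w r $  — expand <S> -> u q <G>
step 2: stack=$ <G> q u  input=u q q w r $  — match u
step 3: stack=$ <G> q  input=q q w r $  — match q
step 4: stack=$ <G>  input=q w r $  — expand <G> -> q q <L>
step 5: stack=$ <L> q q  input=q w r $  — match q
step 6: stack=$ <L> q  input=w r $  — error: top is terminal q but lookahead is w

w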